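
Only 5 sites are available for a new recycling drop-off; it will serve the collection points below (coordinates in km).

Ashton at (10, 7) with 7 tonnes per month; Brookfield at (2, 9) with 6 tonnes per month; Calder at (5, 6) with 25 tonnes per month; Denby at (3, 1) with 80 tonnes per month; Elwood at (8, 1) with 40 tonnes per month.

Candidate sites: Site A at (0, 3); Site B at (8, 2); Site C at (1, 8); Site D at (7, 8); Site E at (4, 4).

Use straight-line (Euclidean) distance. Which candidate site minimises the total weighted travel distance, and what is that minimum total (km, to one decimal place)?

Total weighted distance at each candidate:
  Site A (0, 3): total = 877.4
  Site B (8, 2): total = 665.9
  Site C (1, 8): total = 1162.1
  Site D (7, 8): total = 1051.3
  Site E (4, 4): total = 588.2
Minimum is at Site E with total 588.2 km.

Site E, total 588.2 km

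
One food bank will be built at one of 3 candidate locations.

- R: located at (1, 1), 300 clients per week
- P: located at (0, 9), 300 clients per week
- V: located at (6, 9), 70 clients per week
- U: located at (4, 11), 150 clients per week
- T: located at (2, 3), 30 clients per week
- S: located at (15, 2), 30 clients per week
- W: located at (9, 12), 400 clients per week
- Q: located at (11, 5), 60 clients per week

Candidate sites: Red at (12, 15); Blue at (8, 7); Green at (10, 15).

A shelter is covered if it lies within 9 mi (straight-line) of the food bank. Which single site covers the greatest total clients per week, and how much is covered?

Coverage radius r = 9 mi; a point is covered iff (Δx)²+(Δy)² ≤ 9² = 81.
  Red (12, 15): covers {V, U, W} → 620
  Blue (8, 7): covers {P, V, U, T, S, W, Q} → 1040
  Green (10, 15): covers {V, U, W} → 620
Maximum coverage at Blue: 1040 clients per week.

Blue, covering 1040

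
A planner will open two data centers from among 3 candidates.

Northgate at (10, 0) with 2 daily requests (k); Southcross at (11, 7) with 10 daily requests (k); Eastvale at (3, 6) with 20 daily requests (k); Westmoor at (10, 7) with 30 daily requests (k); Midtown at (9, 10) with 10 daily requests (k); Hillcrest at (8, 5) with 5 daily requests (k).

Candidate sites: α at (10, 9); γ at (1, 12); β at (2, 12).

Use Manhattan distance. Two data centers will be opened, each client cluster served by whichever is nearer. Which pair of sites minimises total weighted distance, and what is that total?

{α, β}, total 298

Evaluate every pair (each demand assigned to the nearer of the two):
  {α, β}: total = 298
  {α, γ}: total = 318
  {γ, β}: total = 865
Best pair: {α, β} with total 298.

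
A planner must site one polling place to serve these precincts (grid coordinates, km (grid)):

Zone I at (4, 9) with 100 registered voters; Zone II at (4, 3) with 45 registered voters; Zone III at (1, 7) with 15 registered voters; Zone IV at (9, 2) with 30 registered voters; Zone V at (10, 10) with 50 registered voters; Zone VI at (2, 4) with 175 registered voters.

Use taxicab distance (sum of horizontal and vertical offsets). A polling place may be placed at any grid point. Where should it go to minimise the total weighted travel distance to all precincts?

Manhattan distance separates: Σwᵢ(|x−xᵢ|+|y−yᵢ|) = Σwᵢ|x−xᵢ| + Σwᵢ|y−yᵢ|, so x and y are optimised independently as 1-D weighted medians.
Total weight W = 415; half = 207.5.
x-coordinate, sorted with cumulative weight:
  x=1 (Zone III, w=15) cum 15
  x=2 (Zone VI, w=175) cum 190
  x=4 (Zone I, w=100) cum 290  ← median
  x=4 (Zone II, w=45) cum 335
  x=9 (Zone IV, w=30) cum 365
  x=10 (Zone V, w=50) cum 415
⇒ x* = 4
y-coordinate, sorted with cumulative weight:
  y=2 (Zone IV, w=30) cum 30
  y=3 (Zone II, w=45) cum 75
  y=4 (Zone VI, w=175) cum 250  ← median
  y=7 (Zone III, w=15) cum 265
  y=9 (Zone I, w=100) cum 365
  y=10 (Zone V, w=50) cum 415
⇒ y* = 4

(4, 4)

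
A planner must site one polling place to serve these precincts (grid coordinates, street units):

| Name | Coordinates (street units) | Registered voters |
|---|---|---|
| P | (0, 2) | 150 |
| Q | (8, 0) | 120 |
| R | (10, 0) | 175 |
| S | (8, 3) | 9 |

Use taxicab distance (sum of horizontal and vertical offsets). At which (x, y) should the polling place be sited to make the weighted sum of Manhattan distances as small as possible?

(8, 0)

Manhattan distance separates: Σwᵢ(|x−xᵢ|+|y−yᵢ|) = Σwᵢ|x−xᵢ| + Σwᵢ|y−yᵢ|, so x and y are optimised independently as 1-D weighted medians.
Total weight W = 454; half = 227.
x-coordinate, sorted with cumulative weight:
  x=0 (P, w=150) cum 150
  x=8 (Q, w=120) cum 270  ← median
  x=8 (S, w=9) cum 279
  x=10 (R, w=175) cum 454
⇒ x* = 8
y-coordinate, sorted with cumulative weight:
  y=0 (Q, w=120) cum 120
  y=0 (R, w=175) cum 295  ← median
  y=2 (P, w=150) cum 445
  y=3 (S, w=9) cum 454
⇒ y* = 0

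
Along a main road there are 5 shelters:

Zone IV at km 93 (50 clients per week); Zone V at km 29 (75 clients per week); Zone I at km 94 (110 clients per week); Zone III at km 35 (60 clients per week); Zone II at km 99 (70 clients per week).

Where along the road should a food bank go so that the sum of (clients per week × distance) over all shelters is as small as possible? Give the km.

x = 93

For a sum of weighted absolute distances on a line, the optimum is the weighted median (not the mean). Total weight W = 365; half-weight = 182.5.
Sort by position and accumulate weight:
  km 29 (Zone V, w=75) → cum 75
  km 35 (Zone III, w=60) → cum 135
  km 93 (Zone IV, w=50) → cum 185  ≥ 182.5 → median here
  km 94 (Zone I, w=110) → cum 295
  km 99 (Zone II, w=70) → cum 365
Optimal location: km 93.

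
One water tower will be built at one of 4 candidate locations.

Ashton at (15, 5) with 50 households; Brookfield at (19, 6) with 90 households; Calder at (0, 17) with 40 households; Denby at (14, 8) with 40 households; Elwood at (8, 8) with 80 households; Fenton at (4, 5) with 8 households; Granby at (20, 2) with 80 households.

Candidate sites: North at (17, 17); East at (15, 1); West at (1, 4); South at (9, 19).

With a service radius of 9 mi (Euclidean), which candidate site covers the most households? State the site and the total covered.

Coverage radius r = 9 mi; a point is covered iff (Δx)²+(Δy)² ≤ 9² = 81.
  North (17, 17): covers {none} → 0
  East (15, 1): covers {Ashton, Brookfield, Denby, Granby} → 260
  West (1, 4): covers {Elwood, Fenton} → 88
  South (9, 19): covers {none} → 0
Maximum coverage at East: 260 households.

East, covering 260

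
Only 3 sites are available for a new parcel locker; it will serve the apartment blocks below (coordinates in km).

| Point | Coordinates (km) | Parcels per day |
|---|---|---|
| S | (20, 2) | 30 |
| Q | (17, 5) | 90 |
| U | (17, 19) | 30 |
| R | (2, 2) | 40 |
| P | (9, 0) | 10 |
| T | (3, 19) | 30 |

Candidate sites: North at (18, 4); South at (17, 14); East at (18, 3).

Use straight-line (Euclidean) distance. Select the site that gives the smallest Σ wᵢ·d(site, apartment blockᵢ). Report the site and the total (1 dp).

Total weighted distance at each candidate:
  North (18, 4): total = 2043.0
  South (17, 14): total = 2706.7
  East (18, 3): total = 2143.3
Minimum is at North with total 2043.0 km.

North, total 2043.0 km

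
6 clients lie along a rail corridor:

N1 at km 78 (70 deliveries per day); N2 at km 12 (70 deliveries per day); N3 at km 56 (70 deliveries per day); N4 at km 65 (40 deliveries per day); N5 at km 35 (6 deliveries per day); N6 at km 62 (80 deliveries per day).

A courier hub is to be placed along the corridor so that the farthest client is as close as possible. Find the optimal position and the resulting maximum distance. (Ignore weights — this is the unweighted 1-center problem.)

location 45, max distance 33

The 1-center on a line is the midpoint of the two extreme points: leftmost at 12, rightmost at 78.
Optimal location = (12 + 78)/2 = 45; maximum distance = (78 − 12)/2 = 33.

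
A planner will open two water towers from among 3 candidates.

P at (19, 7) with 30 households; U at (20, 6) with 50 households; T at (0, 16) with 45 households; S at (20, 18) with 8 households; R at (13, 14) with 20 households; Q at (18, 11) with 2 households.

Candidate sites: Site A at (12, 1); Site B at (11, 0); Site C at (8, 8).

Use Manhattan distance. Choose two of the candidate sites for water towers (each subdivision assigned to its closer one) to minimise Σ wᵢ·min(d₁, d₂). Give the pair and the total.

{Site A, Site C}, total 2152

Evaluate every pair (each demand assigned to the nearer of the two):
  {Site A, Site C}: total = 2152
  {Site B, Site C}: total = 2202
  {Site A, Site B}: total = 2767
Best pair: {Site A, Site C} with total 2152.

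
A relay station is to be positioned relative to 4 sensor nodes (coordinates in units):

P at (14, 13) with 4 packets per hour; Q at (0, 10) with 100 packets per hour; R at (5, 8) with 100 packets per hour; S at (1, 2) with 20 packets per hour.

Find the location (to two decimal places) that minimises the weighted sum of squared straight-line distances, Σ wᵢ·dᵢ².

The minimiser of Σwᵢ‖p−pᵢ‖² is the weighted centroid p* = (Σwᵢpᵢ)/(Σwᵢ).
Σwᵢ = 224.
Σwᵢxᵢ = 4·14 + 100·0 + 100·5 + 20·1 = 576.
Σwᵢyᵢ = 4·13 + 100·10 + 100·8 + 20·2 = 1892.
x* = 576/224 = 2.57, y* = 1892/224 = 8.45.

(2.57, 8.45)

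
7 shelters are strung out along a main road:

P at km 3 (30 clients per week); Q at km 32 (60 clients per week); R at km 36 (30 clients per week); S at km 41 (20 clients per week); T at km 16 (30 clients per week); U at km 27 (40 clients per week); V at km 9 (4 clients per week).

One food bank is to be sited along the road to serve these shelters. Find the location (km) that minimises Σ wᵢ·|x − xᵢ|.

For a sum of weighted absolute distances on a line, the optimum is the weighted median (not the mean). Total weight W = 214; half-weight = 107.
Sort by position and accumulate weight:
  km 3 (P, w=30) → cum 30
  km 9 (V, w=4) → cum 34
  km 16 (T, w=30) → cum 64
  km 27 (U, w=40) → cum 104
  km 32 (Q, w=60) → cum 164  ≥ 107 → median here
  km 36 (R, w=30) → cum 194
  km 41 (S, w=20) → cum 214
Optimal location: km 32.

x = 32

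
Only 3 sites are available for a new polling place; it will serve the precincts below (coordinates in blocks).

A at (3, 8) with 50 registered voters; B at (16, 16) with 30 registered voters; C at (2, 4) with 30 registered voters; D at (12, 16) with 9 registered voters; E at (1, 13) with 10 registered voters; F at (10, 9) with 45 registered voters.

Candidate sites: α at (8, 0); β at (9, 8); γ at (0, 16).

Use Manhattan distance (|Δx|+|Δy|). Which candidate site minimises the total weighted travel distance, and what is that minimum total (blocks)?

Total weighted distance at each candidate:
  α (8, 0): total = 2545
  β (9, 8): total = 1399
  γ (0, 16): total = 2363
Minimum is at β with total 1399 blocks.

β, total 1399 blocks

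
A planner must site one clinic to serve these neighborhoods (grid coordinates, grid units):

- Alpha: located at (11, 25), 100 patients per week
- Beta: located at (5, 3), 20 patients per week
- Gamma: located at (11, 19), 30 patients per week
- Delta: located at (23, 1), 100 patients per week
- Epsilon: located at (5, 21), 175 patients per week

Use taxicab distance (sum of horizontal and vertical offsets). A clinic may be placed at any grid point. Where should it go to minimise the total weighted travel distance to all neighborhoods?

Manhattan distance separates: Σwᵢ(|x−xᵢ|+|y−yᵢ|) = Σwᵢ|x−xᵢ| + Σwᵢ|y−yᵢ|, so x and y are optimised independently as 1-D weighted medians.
Total weight W = 425; half = 212.5.
x-coordinate, sorted with cumulative weight:
  x=5 (Beta, w=20) cum 20
  x=5 (Epsilon, w=175) cum 195
  x=11 (Alpha, w=100) cum 295  ← median
  x=11 (Gamma, w=30) cum 325
  x=23 (Delta, w=100) cum 425
⇒ x* = 11
y-coordinate, sorted with cumulative weight:
  y=1 (Delta, w=100) cum 100
  y=3 (Beta, w=20) cum 120
  y=19 (Gamma, w=30) cum 150
  y=21 (Epsilon, w=175) cum 325  ← median
  y=25 (Alpha, w=100) cum 425
⇒ y* = 21

(11, 21)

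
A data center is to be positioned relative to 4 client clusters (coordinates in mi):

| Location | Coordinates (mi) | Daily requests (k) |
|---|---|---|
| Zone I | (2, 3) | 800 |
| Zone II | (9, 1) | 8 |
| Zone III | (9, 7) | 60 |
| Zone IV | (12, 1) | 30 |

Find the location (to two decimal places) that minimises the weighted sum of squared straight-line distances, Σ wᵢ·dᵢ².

(2.86, 3.18)

The minimiser of Σwᵢ‖p−pᵢ‖² is the weighted centroid p* = (Σwᵢpᵢ)/(Σwᵢ).
Σwᵢ = 898.
Σwᵢxᵢ = 800·2 + 8·9 + 60·9 + 30·12 = 2572.
Σwᵢyᵢ = 800·3 + 8·1 + 60·7 + 30·1 = 2858.
x* = 2572/898 = 2.86, y* = 2858/898 = 3.18.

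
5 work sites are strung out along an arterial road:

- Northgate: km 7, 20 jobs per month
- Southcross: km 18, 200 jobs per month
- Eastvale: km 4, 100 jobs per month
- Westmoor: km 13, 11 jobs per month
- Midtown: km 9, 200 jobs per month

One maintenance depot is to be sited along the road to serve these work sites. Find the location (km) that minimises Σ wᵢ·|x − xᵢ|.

For a sum of weighted absolute distances on a line, the optimum is the weighted median (not the mean). Total weight W = 531; half-weight = 265.5.
Sort by position and accumulate weight:
  km 4 (Eastvale, w=100) → cum 100
  km 7 (Northgate, w=20) → cum 120
  km 9 (Midtown, w=200) → cum 320  ≥ 265.5 → median here
  km 13 (Westmoor, w=11) → cum 331
  km 18 (Southcross, w=200) → cum 531
Optimal location: km 9.

x = 9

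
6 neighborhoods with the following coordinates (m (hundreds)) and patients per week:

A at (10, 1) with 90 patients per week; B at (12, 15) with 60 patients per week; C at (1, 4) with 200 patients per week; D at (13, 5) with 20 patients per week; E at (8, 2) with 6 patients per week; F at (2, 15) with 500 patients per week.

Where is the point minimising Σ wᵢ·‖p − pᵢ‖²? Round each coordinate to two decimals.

(3.57, 10.73)

The minimiser of Σwᵢ‖p−pᵢ‖² is the weighted centroid p* = (Σwᵢpᵢ)/(Σwᵢ).
Σwᵢ = 876.
Σwᵢxᵢ = 90·10 + 60·12 + 200·1 + 20·13 + 6·8 + 500·2 = 3128.
Σwᵢyᵢ = 90·1 + 60·15 + 200·4 + 20·5 + 6·2 + 500·15 = 9402.
x* = 3128/876 = 3.57, y* = 9402/876 = 10.73.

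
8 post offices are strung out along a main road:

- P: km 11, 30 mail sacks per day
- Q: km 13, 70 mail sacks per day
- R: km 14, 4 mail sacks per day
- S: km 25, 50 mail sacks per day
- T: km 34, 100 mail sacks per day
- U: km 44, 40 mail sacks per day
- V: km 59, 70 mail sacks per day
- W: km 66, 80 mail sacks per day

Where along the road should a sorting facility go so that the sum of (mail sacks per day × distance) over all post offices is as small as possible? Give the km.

x = 34

For a sum of weighted absolute distances on a line, the optimum is the weighted median (not the mean). Total weight W = 444; half-weight = 222.
Sort by position and accumulate weight:
  km 11 (P, w=30) → cum 30
  km 13 (Q, w=70) → cum 100
  km 14 (R, w=4) → cum 104
  km 25 (S, w=50) → cum 154
  km 34 (T, w=100) → cum 254  ≥ 222 → median here
  km 44 (U, w=40) → cum 294
  km 59 (V, w=70) → cum 364
  km 66 (W, w=80) → cum 444
Optimal location: km 34.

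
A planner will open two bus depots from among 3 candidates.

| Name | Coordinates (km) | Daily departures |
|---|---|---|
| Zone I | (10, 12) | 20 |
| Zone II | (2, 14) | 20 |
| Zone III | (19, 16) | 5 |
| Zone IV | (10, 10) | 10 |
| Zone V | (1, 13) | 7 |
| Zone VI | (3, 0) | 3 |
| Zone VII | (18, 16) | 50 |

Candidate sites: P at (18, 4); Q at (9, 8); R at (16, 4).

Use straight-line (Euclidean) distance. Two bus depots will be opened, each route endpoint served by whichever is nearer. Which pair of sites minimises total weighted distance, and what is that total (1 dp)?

{P, Q}, total 1045.5

Evaluate every pair (each demand assigned to the nearer of the two):
  {P, Q}: total = 1045.5
  {Q, R}: total = 1049.2
  {P, R}: total = 1452.4
Best pair: {P, Q} with total 1045.5.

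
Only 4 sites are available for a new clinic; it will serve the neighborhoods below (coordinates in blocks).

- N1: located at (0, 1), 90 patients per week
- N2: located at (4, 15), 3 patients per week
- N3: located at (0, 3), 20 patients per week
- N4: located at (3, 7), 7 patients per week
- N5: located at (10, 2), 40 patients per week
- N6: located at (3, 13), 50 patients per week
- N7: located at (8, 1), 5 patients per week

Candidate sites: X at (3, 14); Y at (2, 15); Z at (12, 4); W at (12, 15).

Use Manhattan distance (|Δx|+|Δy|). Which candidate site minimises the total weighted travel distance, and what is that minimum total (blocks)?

X, total 2675 blocks

Total weighted distance at each candidate:
  X (3, 14): total = 2675
  Y (2, 15): total = 2879
  Z (12, 4): total = 2846
  W (12, 15): total = 4203
Minimum is at X with total 2675 blocks.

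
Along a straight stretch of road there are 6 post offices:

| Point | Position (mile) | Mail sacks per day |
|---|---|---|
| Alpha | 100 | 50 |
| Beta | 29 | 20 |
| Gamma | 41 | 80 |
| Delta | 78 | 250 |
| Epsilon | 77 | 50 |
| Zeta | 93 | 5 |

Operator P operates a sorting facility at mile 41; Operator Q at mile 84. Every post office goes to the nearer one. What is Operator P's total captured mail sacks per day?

100

The indifferent point is the midpoint (41+84)/2 = 62.5; post offices left of it (closer to Operator P at 41) go to Operator P, those right go to Operator Q.
  Beta at 29 (w=20) → Operator P
  Gamma at 41 (w=80) → Operator P
  Epsilon at 77 (w=50) → Operator Q
  Delta at 78 (w=250) → Operator Q
  Zeta at 93 (w=5) → Operator Q
  Alpha at 100 (w=50) → Operator Q
Operator P captures 100; Operator Q captures 355.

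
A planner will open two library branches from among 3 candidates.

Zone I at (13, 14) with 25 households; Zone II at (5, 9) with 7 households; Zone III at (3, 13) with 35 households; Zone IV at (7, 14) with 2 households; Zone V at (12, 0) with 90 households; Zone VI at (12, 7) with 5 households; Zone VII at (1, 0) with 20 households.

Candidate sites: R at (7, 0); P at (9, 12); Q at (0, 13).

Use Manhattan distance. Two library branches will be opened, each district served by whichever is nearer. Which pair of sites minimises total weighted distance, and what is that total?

{R, P}, total 1062

Evaluate every pair (each demand assigned to the nearer of the two):
  {R, P}: total = 1062
  {R, Q}: total = 1164
  {P, Q}: total = 1982
Best pair: {R, P} with total 1062.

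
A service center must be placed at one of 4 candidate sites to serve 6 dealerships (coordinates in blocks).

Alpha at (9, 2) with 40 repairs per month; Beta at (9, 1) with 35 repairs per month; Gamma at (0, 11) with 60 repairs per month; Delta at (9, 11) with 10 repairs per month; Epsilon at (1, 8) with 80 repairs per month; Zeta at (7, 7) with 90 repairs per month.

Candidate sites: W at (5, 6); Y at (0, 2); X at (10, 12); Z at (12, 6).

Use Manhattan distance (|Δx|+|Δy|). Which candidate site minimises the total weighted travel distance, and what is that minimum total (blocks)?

Total weighted distance at each candidate:
  W (5, 6): total = 2075
  Y (0, 2): total = 3070
  X (10, 12): total = 3300
  Z (12, 6): total = 3240
Minimum is at W with total 2075 blocks.

W, total 2075 blocks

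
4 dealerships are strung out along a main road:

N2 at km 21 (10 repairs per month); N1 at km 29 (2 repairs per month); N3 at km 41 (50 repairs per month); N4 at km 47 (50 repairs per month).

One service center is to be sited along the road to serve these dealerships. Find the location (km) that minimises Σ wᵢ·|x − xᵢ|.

x = 41

For a sum of weighted absolute distances on a line, the optimum is the weighted median (not the mean). Total weight W = 112; half-weight = 56.
Sort by position and accumulate weight:
  km 21 (N2, w=10) → cum 10
  km 29 (N1, w=2) → cum 12
  km 41 (N3, w=50) → cum 62  ≥ 56 → median here
  km 47 (N4, w=50) → cum 112
Optimal location: km 41.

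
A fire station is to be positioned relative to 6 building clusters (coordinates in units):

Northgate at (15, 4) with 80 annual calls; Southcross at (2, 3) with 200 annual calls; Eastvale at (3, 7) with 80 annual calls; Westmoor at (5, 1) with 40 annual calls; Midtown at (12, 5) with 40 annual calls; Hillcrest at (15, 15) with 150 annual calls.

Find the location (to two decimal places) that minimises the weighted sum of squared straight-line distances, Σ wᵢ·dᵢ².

(8.08, 6.73)

The minimiser of Σwᵢ‖p−pᵢ‖² is the weighted centroid p* = (Σwᵢpᵢ)/(Σwᵢ).
Σwᵢ = 590.
Σwᵢxᵢ = 80·15 + 200·2 + 80·3 + 40·5 + 40·12 + 150·15 = 4770.
Σwᵢyᵢ = 80·4 + 200·3 + 80·7 + 40·1 + 40·5 + 150·15 = 3970.
x* = 4770/590 = 8.08, y* = 3970/590 = 6.73.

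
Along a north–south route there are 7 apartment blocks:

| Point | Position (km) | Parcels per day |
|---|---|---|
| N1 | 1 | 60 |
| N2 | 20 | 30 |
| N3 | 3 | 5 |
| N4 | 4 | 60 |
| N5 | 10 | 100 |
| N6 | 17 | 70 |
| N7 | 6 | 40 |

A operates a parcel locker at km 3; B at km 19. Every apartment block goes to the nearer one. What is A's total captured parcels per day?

265

The indifferent point is the midpoint (3+19)/2 = 11; apartment blocks left of it (closer to A at 3) go to A, those right go to B.
  N1 at 1 (w=60) → A
  N3 at 3 (w=5) → A
  N4 at 4 (w=60) → A
  N7 at 6 (w=40) → A
  N5 at 10 (w=100) → A
  N6 at 17 (w=70) → B
  N2 at 20 (w=30) → B
A captures 265; B captures 100.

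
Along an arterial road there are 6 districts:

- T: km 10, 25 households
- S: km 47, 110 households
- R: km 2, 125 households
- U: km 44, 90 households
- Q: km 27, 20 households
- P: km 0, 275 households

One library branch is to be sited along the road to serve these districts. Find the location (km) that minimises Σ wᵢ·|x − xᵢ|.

x = 2

For a sum of weighted absolute distances on a line, the optimum is the weighted median (not the mean). Total weight W = 645; half-weight = 322.5.
Sort by position and accumulate weight:
  km 0 (P, w=275) → cum 275
  km 2 (R, w=125) → cum 400  ≥ 322.5 → median here
  km 10 (T, w=25) → cum 425
  km 27 (Q, w=20) → cum 445
  km 44 (U, w=90) → cum 535
  km 47 (S, w=110) → cum 645
Optimal location: km 2.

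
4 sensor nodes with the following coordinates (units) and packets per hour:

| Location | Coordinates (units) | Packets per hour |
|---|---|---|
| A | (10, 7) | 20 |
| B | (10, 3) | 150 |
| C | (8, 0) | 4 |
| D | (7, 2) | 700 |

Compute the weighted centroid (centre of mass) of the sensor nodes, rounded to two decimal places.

(7.59, 2.28)

The minimiser of Σwᵢ‖p−pᵢ‖² is the weighted centroid p* = (Σwᵢpᵢ)/(Σwᵢ).
Σwᵢ = 874.
Σwᵢxᵢ = 20·10 + 150·10 + 4·8 + 700·7 = 6632.
Σwᵢyᵢ = 20·7 + 150·3 + 4·0 + 700·2 = 1990.
x* = 6632/874 = 7.59, y* = 1990/874 = 2.28.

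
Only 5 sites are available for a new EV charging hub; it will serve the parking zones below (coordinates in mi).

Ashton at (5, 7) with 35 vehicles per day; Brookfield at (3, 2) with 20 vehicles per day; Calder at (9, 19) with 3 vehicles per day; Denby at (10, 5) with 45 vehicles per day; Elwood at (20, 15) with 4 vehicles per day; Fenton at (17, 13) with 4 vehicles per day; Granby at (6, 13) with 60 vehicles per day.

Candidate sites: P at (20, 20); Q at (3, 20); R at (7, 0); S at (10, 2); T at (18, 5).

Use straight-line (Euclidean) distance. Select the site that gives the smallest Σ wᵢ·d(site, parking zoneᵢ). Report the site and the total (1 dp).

Total weighted distance at each candidate:
  P (20, 20): total = 3023.9
  Q (3, 20): total = 2173.9
  R (7, 0): total = 1591.3
  S (10, 2): total = 1393.6
  T (18, 5): total = 2114.6
Minimum is at S with total 1393.6 mi.

S, total 1393.6 mi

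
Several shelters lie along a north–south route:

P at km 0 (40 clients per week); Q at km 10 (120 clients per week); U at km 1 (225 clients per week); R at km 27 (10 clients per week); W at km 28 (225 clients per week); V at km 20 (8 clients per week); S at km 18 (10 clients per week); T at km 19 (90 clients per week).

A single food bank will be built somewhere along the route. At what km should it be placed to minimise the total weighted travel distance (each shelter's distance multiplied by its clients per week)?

x = 10

For a sum of weighted absolute distances on a line, the optimum is the weighted median (not the mean). Total weight W = 728; half-weight = 364.
Sort by position and accumulate weight:
  km 0 (P, w=40) → cum 40
  km 1 (U, w=225) → cum 265
  km 10 (Q, w=120) → cum 385  ≥ 364 → median here
  km 18 (S, w=10) → cum 395
  km 19 (T, w=90) → cum 485
  km 20 (V, w=8) → cum 493
  km 27 (R, w=10) → cum 503
  km 28 (W, w=225) → cum 728
Optimal location: km 10.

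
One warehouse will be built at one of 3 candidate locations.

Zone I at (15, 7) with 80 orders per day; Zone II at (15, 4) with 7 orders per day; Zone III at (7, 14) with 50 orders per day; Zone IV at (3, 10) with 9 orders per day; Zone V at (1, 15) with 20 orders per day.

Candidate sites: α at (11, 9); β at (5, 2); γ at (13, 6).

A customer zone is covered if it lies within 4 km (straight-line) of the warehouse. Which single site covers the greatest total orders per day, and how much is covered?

Coverage radius r = 4 km; a point is covered iff (Δx)²+(Δy)² ≤ 4² = 16.
  α (11, 9): covers {none} → 0
  β (5, 2): covers {none} → 0
  γ (13, 6): covers {Zone I, Zone II} → 87
Maximum coverage at γ: 87 orders per day.

γ, covering 87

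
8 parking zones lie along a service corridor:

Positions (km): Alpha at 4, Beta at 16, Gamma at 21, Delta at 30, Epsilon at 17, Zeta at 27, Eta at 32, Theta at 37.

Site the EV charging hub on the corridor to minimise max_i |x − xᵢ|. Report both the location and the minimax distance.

The 1-center on a line is the midpoint of the two extreme points: leftmost at 4, rightmost at 37.
Optimal location = (4 + 37)/2 = 20.5; maximum distance = (37 − 4)/2 = 16.5.

location 20.5, max distance 16.5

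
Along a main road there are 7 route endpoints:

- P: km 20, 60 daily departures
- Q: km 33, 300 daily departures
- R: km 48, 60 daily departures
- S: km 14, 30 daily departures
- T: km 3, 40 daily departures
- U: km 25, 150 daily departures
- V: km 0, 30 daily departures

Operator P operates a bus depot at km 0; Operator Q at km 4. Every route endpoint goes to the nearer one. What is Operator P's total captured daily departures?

The indifferent point is the midpoint (0+4)/2 = 2; route endpoints left of it (closer to Operator P at 0) go to Operator P, those right go to Operator Q.
  V at 0 (w=30) → Operator P
  T at 3 (w=40) → Operator Q
  S at 14 (w=30) → Operator Q
  P at 20 (w=60) → Operator Q
  U at 25 (w=150) → Operator Q
  Q at 33 (w=300) → Operator Q
  R at 48 (w=60) → Operator Q
Operator P captures 30; Operator Q captures 640.

30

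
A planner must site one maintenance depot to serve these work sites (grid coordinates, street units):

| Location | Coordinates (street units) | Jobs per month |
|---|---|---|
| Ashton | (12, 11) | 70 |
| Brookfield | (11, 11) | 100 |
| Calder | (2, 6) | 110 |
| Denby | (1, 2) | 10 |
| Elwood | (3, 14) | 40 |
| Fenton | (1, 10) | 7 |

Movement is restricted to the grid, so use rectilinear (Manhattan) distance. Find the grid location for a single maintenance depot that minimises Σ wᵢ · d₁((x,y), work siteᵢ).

(11, 11)

Manhattan distance separates: Σwᵢ(|x−xᵢ|+|y−yᵢ|) = Σwᵢ|x−xᵢ| + Σwᵢ|y−yᵢ|, so x and y are optimised independently as 1-D weighted medians.
Total weight W = 337; half = 168.5.
x-coordinate, sorted with cumulative weight:
  x=1 (Denby, w=10) cum 10
  x=1 (Fenton, w=7) cum 17
  x=2 (Calder, w=110) cum 127
  x=3 (Elwood, w=40) cum 167
  x=11 (Brookfield, w=100) cum 267  ← median
  x=12 (Ashton, w=70) cum 337
⇒ x* = 11
y-coordinate, sorted with cumulative weight:
  y=2 (Denby, w=10) cum 10
  y=6 (Calder, w=110) cum 120
  y=10 (Fenton, w=7) cum 127
  y=11 (Ashton, w=70) cum 197  ← median
  y=11 (Brookfield, w=100) cum 297
  y=14 (Elwood, w=40) cum 337
⇒ y* = 11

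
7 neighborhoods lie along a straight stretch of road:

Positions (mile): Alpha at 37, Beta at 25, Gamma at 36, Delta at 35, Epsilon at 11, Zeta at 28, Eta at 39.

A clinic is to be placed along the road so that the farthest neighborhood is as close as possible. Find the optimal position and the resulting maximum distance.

location 25, max distance 14

The 1-center on a line is the midpoint of the two extreme points: leftmost at 11, rightmost at 39.
Optimal location = (11 + 39)/2 = 25; maximum distance = (39 − 11)/2 = 14.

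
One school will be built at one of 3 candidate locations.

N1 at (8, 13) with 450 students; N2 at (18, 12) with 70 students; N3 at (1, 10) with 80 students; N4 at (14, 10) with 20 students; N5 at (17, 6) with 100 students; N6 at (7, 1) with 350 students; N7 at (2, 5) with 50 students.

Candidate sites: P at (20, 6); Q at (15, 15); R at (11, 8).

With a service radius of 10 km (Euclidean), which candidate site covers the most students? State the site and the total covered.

Coverage radius r = 10 km; a point is covered iff (Δx)²+(Δy)² ≤ 10² = 100.
  P (20, 6): covers {N2, N4, N5} → 190
  Q (15, 15): covers {N1, N2, N4, N5} → 640
  R (11, 8): covers {N1, N2, N4, N5, N6, N7} → 1040
Maximum coverage at R: 1040 students.

R, covering 1040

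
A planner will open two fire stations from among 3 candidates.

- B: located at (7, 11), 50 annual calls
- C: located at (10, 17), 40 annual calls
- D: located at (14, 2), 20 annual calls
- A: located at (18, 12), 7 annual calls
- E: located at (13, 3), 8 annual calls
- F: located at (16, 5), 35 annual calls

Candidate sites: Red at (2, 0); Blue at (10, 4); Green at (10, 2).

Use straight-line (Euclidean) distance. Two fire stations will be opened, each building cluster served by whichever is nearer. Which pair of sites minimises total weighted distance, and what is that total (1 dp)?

Evaluate every pair (each demand assigned to the nearer of the two):
  {Blue, Green}: total = 1298.2
  {Red, Blue}: total = 1307.6
  {Red, Green}: total = 1504.1
Best pair: {Blue, Green} with total 1298.2.

{Blue, Green}, total 1298.2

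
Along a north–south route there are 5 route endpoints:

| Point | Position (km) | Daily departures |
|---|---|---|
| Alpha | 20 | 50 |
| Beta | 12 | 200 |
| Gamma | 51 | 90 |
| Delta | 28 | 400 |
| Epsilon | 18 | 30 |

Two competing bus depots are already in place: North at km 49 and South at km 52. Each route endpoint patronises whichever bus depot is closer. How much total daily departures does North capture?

680

The indifferent point is the midpoint (49+52)/2 = 50.5; route endpoints left of it (closer to North at 49) go to North, those right go to South.
  Beta at 12 (w=200) → North
  Epsilon at 18 (w=30) → North
  Alpha at 20 (w=50) → North
  Delta at 28 (w=400) → North
  Gamma at 51 (w=90) → South
North captures 680; South captures 90.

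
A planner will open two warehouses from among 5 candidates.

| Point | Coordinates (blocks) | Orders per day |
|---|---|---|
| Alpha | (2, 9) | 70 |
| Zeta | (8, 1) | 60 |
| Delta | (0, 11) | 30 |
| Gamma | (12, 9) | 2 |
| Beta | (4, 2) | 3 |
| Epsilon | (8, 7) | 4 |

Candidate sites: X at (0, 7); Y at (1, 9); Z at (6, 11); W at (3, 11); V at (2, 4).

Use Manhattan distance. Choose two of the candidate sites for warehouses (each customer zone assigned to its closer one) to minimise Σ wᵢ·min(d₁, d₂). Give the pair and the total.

{Y, V}, total 770

Evaluate every pair (each demand assigned to the nearer of the two):
  {Y, V}: total = 770
  {W, V}: total = 910
  {Y, Z}: total = 950
  {X, V}: total = 1012
  {X, Y}: total = 1081
  {Z, W}: total = 1090
  {Z, V}: total = 1122
  {Y, W}: total = 1148
  {X, Z}: total = 1187
  {X, W}: total = 1221
Best pair: {Y, V} with total 770.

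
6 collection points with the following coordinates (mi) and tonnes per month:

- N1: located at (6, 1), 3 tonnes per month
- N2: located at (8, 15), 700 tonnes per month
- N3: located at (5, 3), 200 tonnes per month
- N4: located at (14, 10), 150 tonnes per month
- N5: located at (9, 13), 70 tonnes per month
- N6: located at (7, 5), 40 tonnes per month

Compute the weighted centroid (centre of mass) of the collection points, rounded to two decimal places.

The minimiser of Σwᵢ‖p−pᵢ‖² is the weighted centroid p* = (Σwᵢpᵢ)/(Σwᵢ).
Σwᵢ = 1163.
Σwᵢxᵢ = 3·6 + 700·8 + 200·5 + 150·14 + 70·9 + 40·7 = 9628.
Σwᵢyᵢ = 3·1 + 700·15 + 200·3 + 150·10 + 70·13 + 40·5 = 13713.
x* = 9628/1163 = 8.28, y* = 13713/1163 = 11.79.

(8.28, 11.79)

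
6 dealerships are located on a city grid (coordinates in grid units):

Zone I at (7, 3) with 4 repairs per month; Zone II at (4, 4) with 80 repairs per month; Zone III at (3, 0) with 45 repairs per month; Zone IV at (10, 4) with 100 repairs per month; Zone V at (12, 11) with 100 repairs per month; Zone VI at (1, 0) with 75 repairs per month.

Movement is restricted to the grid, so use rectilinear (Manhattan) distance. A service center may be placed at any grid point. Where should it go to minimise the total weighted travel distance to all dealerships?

Manhattan distance separates: Σwᵢ(|x−xᵢ|+|y−yᵢ|) = Σwᵢ|x−xᵢ| + Σwᵢ|y−yᵢ|, so x and y are optimised independently as 1-D weighted medians.
Total weight W = 404; half = 202.
x-coordinate, sorted with cumulative weight:
  x=1 (Zone VI, w=75) cum 75
  x=3 (Zone III, w=45) cum 120
  x=4 (Zone II, w=80) cum 200
  x=7 (Zone I, w=4) cum 204  ← median
  x=10 (Zone IV, w=100) cum 304
  x=12 (Zone V, w=100) cum 404
⇒ x* = 7
y-coordinate, sorted with cumulative weight:
  y=0 (Zone III, w=45) cum 45
  y=0 (Zone VI, w=75) cum 120
  y=3 (Zone I, w=4) cum 124
  y=4 (Zone II, w=80) cum 204  ← median
  y=4 (Zone IV, w=100) cum 304
  y=11 (Zone V, w=100) cum 404
⇒ y* = 4

(7, 4)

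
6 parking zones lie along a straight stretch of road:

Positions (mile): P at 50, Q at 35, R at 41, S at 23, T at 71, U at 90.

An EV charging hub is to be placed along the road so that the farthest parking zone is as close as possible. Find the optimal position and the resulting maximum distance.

The 1-center on a line is the midpoint of the two extreme points: leftmost at 23, rightmost at 90.
Optimal location = (23 + 90)/2 = 56.5; maximum distance = (90 − 23)/2 = 33.5.

location 56.5, max distance 33.5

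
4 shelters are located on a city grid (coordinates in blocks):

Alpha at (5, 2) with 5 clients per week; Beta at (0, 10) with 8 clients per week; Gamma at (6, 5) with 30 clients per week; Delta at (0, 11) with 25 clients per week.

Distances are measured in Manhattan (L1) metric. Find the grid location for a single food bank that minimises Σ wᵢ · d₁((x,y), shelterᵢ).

Manhattan distance separates: Σwᵢ(|x−xᵢ|+|y−yᵢ|) = Σwᵢ|x−xᵢ| + Σwᵢ|y−yᵢ|, so x and y are optimised independently as 1-D weighted medians.
Total weight W = 68; half = 34.
x-coordinate, sorted with cumulative weight:
  x=0 (Beta, w=8) cum 8
  x=0 (Delta, w=25) cum 33
  x=5 (Alpha, w=5) cum 38  ← median
  x=6 (Gamma, w=30) cum 68
⇒ x* = 5
y-coordinate, sorted with cumulative weight:
  y=2 (Alpha, w=5) cum 5
  y=5 (Gamma, w=30) cum 35  ← median
  y=10 (Beta, w=8) cum 43
  y=11 (Delta, w=25) cum 68
⇒ y* = 5

(5, 5)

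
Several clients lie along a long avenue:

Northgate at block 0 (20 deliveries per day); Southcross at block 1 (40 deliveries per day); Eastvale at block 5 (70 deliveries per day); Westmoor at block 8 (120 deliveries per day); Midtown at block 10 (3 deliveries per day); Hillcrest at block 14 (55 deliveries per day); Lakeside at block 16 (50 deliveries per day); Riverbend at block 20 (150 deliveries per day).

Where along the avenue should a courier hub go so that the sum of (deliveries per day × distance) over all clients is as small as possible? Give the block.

x = 14

For a sum of weighted absolute distances on a line, the optimum is the weighted median (not the mean). Total weight W = 508; half-weight = 254.
Sort by position and accumulate weight:
  block 0 (Northgate, w=20) → cum 20
  block 1 (Southcross, w=40) → cum 60
  block 5 (Eastvale, w=70) → cum 130
  block 8 (Westmoor, w=120) → cum 250
  block 10 (Midtown, w=3) → cum 253
  block 14 (Hillcrest, w=55) → cum 308  ≥ 254 → median here
  block 16 (Lakeside, w=50) → cum 358
  block 20 (Riverbend, w=150) → cum 508
Optimal location: block 14.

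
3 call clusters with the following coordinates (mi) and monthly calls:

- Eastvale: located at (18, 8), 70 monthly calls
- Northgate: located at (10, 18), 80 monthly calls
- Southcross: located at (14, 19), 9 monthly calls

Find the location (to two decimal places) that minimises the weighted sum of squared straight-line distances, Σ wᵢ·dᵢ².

The minimiser of Σwᵢ‖p−pᵢ‖² is the weighted centroid p* = (Σwᵢpᵢ)/(Σwᵢ).
Σwᵢ = 159.
Σwᵢxᵢ = 70·18 + 80·10 + 9·14 = 2186.
Σwᵢyᵢ = 70·8 + 80·18 + 9·19 = 2171.
x* = 2186/159 = 13.75, y* = 2171/159 = 13.65.

(13.75, 13.65)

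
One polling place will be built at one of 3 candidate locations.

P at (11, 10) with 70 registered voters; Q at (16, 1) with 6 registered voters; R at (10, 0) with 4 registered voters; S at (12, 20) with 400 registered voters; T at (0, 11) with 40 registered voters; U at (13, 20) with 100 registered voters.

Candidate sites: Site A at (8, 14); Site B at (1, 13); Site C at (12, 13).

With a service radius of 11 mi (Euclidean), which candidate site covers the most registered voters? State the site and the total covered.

Site A, covering 610

Coverage radius r = 11 mi; a point is covered iff (Δx)²+(Δy)² ≤ 11² = 121.
  Site A (8, 14): covers {P, S, T, U} → 610
  Site B (1, 13): covers {P, T} → 110
  Site C (12, 13): covers {P, S, U} → 570
Maximum coverage at Site A: 610 registered voters.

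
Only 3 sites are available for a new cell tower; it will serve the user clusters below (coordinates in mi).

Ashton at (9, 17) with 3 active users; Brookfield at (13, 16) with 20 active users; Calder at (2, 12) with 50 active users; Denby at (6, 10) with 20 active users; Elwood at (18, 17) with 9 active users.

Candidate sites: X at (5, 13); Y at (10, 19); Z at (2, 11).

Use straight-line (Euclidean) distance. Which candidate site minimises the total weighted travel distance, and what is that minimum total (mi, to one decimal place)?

Total weighted distance at each candidate:
  X (5, 13): total = 531.6
  Y (10, 19): total = 894.3
  Z (2, 11): total = 555.6
Minimum is at X with total 531.6 mi.

X, total 531.6 mi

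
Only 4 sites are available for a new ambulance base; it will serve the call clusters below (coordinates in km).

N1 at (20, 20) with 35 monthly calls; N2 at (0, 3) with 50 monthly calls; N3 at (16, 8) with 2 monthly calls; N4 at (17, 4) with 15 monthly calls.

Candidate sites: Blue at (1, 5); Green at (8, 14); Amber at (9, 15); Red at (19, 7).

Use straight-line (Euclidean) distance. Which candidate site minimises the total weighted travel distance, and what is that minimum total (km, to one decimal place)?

Blue, total 1230.1 km

Total weighted distance at each candidate:
  Blue (1, 5): total = 1230.1
  Green (8, 14): total = 1371.5
  Amber (9, 15): total = 1396.7
  Red (19, 7): total = 1487.6
Minimum is at Blue with total 1230.1 km.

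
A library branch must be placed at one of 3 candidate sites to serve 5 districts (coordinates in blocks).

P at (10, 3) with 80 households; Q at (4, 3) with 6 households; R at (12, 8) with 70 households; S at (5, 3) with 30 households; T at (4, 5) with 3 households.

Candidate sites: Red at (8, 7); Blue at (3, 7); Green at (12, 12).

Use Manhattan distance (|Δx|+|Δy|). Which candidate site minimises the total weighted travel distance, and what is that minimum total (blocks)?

Total weighted distance at each candidate:
  Red (8, 7): total = 1106
  Blue (3, 7): total = 1799
  Green (12, 12): total = 1787
Minimum is at Red with total 1106 blocks.

Red, total 1106 blocks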